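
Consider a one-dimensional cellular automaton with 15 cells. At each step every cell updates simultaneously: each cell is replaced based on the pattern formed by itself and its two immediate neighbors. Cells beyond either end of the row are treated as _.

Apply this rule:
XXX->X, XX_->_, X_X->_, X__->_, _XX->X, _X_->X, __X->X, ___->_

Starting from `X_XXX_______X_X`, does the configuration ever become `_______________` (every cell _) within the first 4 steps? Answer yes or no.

X_XX_______XX_X
X_X_______XX__X
X_X______XX__XX
X_X_____XX__XX_
step 4 is X_X_____XX__XX_, still not uniform _

no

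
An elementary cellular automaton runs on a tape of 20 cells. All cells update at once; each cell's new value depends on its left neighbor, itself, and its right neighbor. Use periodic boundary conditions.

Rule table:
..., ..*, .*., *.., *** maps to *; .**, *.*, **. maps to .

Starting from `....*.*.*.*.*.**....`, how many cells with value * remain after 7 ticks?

tick 1: *****.*.*.*.*...****
tick 2: ****..*.*.*.****.***
tick 3: ***.***.*.*..**...**
tick 4: **...*..*.***..***.*
tick 5: *.*******..*.**.*...
tick 6: *..*****.***....****
tick 7: .**.***...*.****.***
count of *: 13

13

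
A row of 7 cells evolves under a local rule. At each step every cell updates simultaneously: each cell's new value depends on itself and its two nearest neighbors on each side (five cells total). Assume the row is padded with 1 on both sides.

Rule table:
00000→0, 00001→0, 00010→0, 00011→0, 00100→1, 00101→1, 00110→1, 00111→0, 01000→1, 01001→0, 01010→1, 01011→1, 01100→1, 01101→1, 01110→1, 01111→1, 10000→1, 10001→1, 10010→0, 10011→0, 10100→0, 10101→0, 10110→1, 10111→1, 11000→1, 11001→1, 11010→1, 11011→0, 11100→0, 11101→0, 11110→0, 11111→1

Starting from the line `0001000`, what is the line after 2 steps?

step 1: 1101110
step 2: 0001100

0001100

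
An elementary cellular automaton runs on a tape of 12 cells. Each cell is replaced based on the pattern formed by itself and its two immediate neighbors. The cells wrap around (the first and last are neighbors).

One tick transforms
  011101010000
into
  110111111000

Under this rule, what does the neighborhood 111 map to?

0

At position 2 the neighborhood is 111; the next row has 0 there.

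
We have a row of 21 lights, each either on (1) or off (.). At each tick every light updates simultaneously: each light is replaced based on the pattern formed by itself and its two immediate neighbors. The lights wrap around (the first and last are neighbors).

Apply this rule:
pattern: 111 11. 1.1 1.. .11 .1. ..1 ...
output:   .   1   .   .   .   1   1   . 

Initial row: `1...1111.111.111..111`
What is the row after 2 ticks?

1..1...1...1...1.1...
1.11..11..11..11.1..1

1.11..11..11..11.1..1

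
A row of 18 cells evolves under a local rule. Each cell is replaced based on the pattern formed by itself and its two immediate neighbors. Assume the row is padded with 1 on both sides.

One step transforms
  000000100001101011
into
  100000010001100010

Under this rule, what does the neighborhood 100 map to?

1

At position 0 the neighborhood is 100; the next row has 1 there.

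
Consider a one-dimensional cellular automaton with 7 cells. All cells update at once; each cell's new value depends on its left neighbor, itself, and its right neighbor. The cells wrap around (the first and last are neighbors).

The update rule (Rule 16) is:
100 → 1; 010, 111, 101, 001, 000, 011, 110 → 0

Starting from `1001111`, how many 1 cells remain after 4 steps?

1

0100000
0010000
0001000
0000100
count of 1: 1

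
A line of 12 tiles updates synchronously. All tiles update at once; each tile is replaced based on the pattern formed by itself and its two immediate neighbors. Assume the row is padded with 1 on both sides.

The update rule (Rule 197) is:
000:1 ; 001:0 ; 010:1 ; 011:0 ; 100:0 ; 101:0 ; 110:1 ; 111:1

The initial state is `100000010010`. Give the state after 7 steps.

101001010010

step 1: 101111010010
step 2: 100111010010
step 3: 100011010010
step 4: 101001010010
step 5: 101001010010  (fixed point — unchanged through step 7)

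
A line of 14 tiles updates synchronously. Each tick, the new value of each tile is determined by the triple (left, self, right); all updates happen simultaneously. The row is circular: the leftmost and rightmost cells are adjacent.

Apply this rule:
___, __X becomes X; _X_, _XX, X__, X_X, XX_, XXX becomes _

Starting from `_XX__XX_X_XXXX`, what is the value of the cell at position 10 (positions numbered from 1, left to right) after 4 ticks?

____X_________
XXXX__XXXXXXXX
_____X________
XXXXX__XXXXXXX
position 10 holds X

X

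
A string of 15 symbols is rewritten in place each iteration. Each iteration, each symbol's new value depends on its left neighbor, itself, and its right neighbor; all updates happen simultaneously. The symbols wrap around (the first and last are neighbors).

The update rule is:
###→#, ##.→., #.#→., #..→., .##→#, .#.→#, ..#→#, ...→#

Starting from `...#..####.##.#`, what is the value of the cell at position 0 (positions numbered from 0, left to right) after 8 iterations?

.

.###.####..#..#
.##..###..##.##
.#..###..##..#.
##.###..##..##.
#..##..##..##..
#.##..##..##..#
..#..##..##..##
.##.##..##..##.
position 0 holds .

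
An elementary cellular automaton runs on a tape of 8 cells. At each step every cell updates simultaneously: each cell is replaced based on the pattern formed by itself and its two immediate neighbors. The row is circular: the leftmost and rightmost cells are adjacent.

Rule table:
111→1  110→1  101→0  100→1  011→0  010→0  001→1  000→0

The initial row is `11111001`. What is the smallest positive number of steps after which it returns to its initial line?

8

step 1: 11111110
step 2: 01111110
step 3: 10111111
step 4: 10011111
step 5: 11101111
step 6: 11100111
step 7: 11111011
step 8: 11111001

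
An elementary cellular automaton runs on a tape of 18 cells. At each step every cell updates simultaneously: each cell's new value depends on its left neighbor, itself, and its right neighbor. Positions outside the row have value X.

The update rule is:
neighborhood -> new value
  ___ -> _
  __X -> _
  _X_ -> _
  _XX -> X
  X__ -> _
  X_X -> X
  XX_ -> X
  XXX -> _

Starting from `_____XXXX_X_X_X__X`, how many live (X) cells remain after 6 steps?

step 1: _____X__XX_X_X___X
step 2: ________XXX_X____X
step 3: ________X_XX_____X
step 4: _________XXX_____X
step 5: _________X_X_____X
step 6: __________X______X
count of X: 2

2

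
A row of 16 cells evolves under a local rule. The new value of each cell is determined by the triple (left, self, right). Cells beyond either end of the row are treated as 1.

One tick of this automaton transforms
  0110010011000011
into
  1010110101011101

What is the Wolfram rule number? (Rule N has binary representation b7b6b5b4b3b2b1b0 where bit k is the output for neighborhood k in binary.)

231

position 15: 111 → 1  (bit 7 = 1)
position 2: 110 → 1  (bit 6 = 1)
position 0: 101 → 1  (bit 5 = 1)
position 3: 100 → 0  (bit 4 = 0)
position 1: 011 → 0  (bit 3 = 0)
position 5: 010 → 1  (bit 2 = 1)
position 4: 001 → 1  (bit 1 = 1)
position 11: 000 → 1  (bit 0 = 1)
bits b7..b0 = 11100111 = 231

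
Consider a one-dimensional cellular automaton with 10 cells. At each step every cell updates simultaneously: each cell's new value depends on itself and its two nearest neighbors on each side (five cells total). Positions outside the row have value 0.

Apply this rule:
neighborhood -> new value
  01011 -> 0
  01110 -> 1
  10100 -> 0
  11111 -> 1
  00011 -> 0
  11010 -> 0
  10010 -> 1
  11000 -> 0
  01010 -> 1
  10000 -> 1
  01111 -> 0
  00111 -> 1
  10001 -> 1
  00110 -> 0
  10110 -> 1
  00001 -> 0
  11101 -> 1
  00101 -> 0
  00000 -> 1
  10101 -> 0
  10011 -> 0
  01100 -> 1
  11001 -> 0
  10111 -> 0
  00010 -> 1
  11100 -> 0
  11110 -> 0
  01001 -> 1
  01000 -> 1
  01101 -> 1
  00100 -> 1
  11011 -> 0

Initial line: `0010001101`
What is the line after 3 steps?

0111100100
0100001111
1111001000

1111001000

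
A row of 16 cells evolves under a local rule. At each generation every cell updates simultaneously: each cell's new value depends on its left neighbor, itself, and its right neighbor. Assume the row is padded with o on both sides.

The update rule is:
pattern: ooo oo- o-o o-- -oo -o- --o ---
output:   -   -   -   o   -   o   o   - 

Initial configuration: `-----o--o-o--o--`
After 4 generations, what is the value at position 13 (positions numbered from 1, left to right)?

-

o---ooooo-oooooo
-o-o------------
-o-oo----------o
-o---o--------o-
position 13 holds -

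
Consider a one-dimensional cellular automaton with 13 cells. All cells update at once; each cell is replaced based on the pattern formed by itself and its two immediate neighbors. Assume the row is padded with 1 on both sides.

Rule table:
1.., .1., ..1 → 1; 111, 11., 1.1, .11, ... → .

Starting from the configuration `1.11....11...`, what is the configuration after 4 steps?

....1..1..1.1
1..11111111..
.11........11
...1......1..

...1......1..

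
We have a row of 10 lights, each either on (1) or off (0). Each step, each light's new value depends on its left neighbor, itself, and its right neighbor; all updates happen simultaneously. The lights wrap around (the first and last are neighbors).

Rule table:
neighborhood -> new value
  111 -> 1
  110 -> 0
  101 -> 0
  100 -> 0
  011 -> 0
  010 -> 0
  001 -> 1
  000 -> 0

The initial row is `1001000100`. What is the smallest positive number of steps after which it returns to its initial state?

0010001001
0100010010
1000100100
0001001001
0010010010
0100100100
1001001000
0010010001
0100100010
1001000100

10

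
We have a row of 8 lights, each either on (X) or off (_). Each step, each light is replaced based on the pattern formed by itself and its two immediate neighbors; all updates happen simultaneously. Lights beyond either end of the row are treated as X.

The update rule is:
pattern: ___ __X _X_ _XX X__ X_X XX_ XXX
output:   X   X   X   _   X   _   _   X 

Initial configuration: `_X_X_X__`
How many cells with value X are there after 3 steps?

step 1: _X_X_XXX
step 2: _X_X__XX
step 3: _X_XXX_X
count of X: 5

5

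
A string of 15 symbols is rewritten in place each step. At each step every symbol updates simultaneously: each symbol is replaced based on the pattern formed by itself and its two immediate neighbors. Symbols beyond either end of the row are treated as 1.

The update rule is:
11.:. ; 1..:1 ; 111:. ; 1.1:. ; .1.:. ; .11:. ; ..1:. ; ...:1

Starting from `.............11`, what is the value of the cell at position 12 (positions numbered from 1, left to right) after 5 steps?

step 1: 111111111111...
step 2: ............11.
step 3: 11111111111....
step 4: ...........111.
step 5: 1111111111.....
position 12 holds .

.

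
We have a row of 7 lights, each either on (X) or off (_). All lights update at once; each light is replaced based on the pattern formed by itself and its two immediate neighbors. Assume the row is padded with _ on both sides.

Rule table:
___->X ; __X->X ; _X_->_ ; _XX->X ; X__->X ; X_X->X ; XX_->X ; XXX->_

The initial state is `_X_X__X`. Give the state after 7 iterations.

X_X_XX_
_X_XXXX
X_XX__X
_XXXXX_
XX___XX
XXXXXXX
X_____X

X_____X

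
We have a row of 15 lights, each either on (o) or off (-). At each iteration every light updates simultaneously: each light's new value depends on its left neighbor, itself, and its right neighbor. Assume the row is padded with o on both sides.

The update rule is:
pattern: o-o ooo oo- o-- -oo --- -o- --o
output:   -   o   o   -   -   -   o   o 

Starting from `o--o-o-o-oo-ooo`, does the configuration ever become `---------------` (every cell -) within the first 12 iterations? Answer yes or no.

no

o-oo-o-o--o--oo
o--o-o-o-oo-o-o
o-oo-o-o--o-o--
o--o-o-o-oo-o-o  (repeats iteration 2; period 2)
iteration 12: o--o-o-o-oo-o-o
iteration 12 is o--o-o-o-oo-o-o, still not uniform -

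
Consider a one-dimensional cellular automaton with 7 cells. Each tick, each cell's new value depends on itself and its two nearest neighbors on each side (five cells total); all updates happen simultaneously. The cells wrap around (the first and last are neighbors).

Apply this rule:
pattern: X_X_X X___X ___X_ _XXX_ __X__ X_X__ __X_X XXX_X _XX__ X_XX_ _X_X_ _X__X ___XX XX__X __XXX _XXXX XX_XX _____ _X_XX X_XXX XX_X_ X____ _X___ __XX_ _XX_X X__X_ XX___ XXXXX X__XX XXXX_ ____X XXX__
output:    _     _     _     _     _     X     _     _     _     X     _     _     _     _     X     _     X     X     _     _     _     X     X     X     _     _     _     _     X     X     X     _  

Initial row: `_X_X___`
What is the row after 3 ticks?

XX___XX

___XXXX
___X_X_
XX___XX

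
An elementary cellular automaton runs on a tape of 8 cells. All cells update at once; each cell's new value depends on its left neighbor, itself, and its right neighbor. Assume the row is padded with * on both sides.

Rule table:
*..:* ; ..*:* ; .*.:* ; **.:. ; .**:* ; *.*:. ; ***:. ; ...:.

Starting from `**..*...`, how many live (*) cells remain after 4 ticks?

6

..****.*
***....*
...*..**
*.*****.
count of *: 6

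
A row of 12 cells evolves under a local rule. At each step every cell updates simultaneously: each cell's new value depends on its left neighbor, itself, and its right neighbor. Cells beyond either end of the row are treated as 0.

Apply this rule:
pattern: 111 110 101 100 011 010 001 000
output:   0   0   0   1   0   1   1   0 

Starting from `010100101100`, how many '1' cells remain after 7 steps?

6

110111100010
000000010111
000000110000
000001001000
000011111100
000100000010
001110000111
count of 1: 6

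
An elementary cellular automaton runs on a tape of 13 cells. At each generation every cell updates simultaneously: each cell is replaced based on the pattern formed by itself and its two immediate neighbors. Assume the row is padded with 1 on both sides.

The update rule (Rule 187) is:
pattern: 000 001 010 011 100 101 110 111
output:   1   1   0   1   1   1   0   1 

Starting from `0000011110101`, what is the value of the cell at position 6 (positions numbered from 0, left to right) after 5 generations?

0

generation 1: 1111111101011
generation 2: 1111111010111
generation 3: 1111110101111
generation 4: 1111101011111
generation 5: 1111010111111
position 6 holds 0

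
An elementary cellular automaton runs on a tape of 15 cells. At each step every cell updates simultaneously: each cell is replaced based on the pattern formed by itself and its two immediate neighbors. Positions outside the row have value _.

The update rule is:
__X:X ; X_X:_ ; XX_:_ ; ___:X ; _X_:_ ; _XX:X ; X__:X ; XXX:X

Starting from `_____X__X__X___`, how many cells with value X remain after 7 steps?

step 1: XXXXX_XX_XX_XXX
step 2: XXXX__X__X__XX_
step 3: XXX_XX_XX_XXX_X
step 4: XX__X__X__XX___
step 5: X_XX_XX_XXX_XXX
step 6: __X__X__XX__XX_
step 7: XX_XX_XXX_XXX_X
count of X: 11

11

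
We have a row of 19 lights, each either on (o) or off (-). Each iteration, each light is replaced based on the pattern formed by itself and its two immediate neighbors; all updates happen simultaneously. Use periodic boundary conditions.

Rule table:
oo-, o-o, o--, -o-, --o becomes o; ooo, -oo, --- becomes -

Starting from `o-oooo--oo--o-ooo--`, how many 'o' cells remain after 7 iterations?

oo---ooo-ooooo--ooo
-oo-o--oo----ooo---
o-ooooo-oo--o--oo--
oo----oo-oooooo-ooo
-oo--o-oo-----oo---
o-ooooo-oo---o-oo--
oo----oo-oo-ooo-ooo
count of o: 12

12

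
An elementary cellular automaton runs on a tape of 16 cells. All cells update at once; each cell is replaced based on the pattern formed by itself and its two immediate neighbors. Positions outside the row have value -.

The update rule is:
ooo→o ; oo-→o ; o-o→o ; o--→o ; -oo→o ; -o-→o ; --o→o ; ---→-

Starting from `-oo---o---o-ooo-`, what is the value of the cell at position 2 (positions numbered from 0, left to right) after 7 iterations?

oooo-ooo-ooooooo
oooooooooooooooo
oooooooooooooooo  (fixed point — unchanged through iteration 7)
position 2 holds o

o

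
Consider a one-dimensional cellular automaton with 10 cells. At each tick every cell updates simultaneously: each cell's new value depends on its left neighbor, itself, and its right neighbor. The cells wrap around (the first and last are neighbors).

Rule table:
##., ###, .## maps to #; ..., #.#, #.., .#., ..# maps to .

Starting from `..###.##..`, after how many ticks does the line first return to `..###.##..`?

..###.##..

1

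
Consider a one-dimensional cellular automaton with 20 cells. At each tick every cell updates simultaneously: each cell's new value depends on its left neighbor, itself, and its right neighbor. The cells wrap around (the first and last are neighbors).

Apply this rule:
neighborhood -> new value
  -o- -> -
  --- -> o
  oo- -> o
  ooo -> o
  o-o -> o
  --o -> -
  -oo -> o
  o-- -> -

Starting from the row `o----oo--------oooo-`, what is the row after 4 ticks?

--oo-oo-oooooo-ooooo
--oooooooooooooooooo
--oooooooooooooooooo  (fixed point — unchanged through tick 4)

--oooooooooooooooooo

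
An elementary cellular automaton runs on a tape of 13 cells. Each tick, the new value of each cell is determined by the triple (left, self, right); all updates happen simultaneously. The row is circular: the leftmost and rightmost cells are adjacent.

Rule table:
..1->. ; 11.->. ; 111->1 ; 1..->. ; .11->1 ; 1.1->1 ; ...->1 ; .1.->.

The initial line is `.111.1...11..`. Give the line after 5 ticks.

tick 1: .11.1..1.1..1
tick 2: 11.1....1....
tick 3: 1.1..11...11.
tick 4: .1...1..1.1.1
tick 5: 1..1.....1.1.

1..1.....1.1.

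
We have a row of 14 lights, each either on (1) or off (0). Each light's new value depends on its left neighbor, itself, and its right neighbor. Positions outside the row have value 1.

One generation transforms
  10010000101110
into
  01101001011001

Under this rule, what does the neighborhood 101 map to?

1

At position 9 the neighborhood is 101; the next row has 1 there.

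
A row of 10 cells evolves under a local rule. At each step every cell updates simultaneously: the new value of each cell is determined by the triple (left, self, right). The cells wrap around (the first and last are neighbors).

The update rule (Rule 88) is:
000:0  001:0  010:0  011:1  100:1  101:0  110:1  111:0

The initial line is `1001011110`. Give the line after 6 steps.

1001001000

0100010010
0010001001
1001000100
0100100010
0010010001
1001001000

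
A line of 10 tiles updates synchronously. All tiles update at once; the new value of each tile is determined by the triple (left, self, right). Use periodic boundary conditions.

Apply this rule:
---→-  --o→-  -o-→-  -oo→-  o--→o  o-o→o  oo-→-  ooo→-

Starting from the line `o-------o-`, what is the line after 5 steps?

---o-o----

-o-------o
o-o-------
-o-o------
--o-o-----
---o-o----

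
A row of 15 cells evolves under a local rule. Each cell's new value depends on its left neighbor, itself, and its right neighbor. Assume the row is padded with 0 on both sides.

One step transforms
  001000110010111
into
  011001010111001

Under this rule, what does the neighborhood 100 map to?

At position 3 the neighborhood is 100; the next row has 0 there.

0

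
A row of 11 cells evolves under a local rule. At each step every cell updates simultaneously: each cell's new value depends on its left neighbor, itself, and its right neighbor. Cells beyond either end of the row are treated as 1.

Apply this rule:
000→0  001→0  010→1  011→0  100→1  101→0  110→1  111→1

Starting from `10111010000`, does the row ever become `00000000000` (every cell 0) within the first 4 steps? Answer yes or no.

no

10011011000
11001001100
11101100110
11100110010
step 4 is 11100110010, still not uniform 0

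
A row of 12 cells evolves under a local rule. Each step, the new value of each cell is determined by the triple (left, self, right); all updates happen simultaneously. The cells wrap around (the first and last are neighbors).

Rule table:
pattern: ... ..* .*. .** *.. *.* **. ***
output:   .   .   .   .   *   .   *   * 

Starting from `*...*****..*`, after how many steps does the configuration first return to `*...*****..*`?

**...*****..
.**...*****.
..**...*****
*..**...****
**..**...***
***..**...**
****..**...*
*****..**...
.*****..**..
..*****..**.
...*****..**
*...*****..*

12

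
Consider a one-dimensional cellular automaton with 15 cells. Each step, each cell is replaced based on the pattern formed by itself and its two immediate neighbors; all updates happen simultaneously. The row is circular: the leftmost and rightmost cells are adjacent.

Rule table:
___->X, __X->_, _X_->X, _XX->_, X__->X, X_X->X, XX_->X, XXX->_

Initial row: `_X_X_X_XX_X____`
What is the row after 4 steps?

step 1: _XXXXXX_XXXXXXX
step 2: X_____XX______X
step 3: XXXXX__XXXXXX__
step 4: ____XX______XX_

____XX______XX_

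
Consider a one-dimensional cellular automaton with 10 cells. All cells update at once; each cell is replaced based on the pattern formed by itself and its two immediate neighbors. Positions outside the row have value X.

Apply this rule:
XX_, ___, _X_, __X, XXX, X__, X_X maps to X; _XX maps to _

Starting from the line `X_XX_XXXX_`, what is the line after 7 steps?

XXXXXXXX_X

XX_XX_XXXX
XXX_XX_XXX
XXXX_XX_XX
XXXXX_XX_X
XXXXXX_XX_
XXXXXXX_XX
XXXXXXXX_X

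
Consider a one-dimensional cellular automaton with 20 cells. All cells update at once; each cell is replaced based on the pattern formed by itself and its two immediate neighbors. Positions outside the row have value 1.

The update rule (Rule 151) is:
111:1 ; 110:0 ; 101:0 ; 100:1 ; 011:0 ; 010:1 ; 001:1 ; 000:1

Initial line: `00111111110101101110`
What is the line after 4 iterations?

iteration 1: 11011111100100000100
iteration 2: 10001111011111111111
iteration 3: 01110110001111111111
iteration 4: 00100001110111111111

00100001110111111111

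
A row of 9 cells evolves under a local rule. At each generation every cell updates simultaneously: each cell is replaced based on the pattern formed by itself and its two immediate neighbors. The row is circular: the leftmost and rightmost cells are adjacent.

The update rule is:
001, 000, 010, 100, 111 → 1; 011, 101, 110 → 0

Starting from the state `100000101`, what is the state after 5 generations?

011111100
101111011
000110001
111001111
110110111

110110111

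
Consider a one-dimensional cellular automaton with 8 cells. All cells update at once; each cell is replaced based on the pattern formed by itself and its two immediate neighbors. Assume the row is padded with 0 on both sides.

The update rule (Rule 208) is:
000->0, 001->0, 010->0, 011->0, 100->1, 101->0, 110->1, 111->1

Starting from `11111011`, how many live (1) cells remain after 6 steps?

2

01111001
00111100
00011110
00001111
00000111
00000011
count of 1: 2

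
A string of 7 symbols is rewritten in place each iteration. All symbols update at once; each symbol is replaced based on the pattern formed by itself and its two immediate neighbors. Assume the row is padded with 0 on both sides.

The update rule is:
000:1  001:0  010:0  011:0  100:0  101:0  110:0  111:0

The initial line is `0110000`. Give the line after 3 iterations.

0000111

0000111
1110000
0000111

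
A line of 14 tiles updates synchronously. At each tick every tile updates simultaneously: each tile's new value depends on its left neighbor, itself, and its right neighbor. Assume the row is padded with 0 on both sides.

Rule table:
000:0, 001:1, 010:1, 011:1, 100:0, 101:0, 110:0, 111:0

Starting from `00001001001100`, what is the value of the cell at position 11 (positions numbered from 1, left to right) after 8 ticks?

0

00011011011000
00110010010000
01100110110000
11001100100000
10011001100000
10110011000000
10100110000000
10101100000000
position 11 holds 0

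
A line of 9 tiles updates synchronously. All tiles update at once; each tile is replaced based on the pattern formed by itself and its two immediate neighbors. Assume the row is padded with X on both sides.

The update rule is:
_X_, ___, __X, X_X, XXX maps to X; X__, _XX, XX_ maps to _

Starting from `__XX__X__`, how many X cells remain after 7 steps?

4

_X___XX_X
XX_XX__X_
X_X___XXX
_XX_XX_XX
X__X__X_X
__XX_XXX_
_X__X_X_X
count of X: 4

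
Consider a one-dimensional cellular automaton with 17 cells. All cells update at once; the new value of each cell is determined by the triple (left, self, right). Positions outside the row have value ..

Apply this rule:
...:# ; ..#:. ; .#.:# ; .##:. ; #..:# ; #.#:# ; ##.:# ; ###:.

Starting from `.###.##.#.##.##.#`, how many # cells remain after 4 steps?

9

...##.####.##.###
##..##...##.##..#
.##..###..##.##.#
..##...##..##.###
count of #: 9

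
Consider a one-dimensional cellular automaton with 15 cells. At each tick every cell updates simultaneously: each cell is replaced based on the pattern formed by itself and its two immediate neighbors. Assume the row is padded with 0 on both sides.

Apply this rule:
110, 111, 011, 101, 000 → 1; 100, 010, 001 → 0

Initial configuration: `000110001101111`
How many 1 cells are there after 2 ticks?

14

110110101111111
111111011111111
count of 1: 14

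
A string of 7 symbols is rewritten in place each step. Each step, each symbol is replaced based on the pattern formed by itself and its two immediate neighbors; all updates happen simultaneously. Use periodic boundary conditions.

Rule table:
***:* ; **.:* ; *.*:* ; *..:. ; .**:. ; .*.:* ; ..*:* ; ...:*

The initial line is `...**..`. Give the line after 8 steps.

*****.*

***.*.*
******.
.******
*.*****
**.****
***.***
****.**
*****.*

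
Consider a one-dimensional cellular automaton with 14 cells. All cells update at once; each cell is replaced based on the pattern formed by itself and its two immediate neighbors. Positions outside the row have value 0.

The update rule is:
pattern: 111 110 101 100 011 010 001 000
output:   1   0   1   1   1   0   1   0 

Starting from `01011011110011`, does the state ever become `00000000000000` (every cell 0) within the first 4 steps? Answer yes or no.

10110111101110
01101111011101
11011110111010
10111101110101
step 4 is 10111101110101, still not uniform 0

no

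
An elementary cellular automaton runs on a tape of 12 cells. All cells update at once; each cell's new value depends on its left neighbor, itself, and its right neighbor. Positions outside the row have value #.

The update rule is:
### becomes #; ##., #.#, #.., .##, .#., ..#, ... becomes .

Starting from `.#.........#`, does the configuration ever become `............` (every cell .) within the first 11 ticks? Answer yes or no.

yes

............
all cells are . at tick 1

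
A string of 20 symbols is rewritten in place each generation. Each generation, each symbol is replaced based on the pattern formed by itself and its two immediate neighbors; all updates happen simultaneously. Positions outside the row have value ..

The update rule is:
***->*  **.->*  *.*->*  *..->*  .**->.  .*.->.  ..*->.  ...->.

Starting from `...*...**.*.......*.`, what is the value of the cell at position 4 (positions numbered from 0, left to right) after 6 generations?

.

....*...**.*.......*
.....*...**.*.......
......*...**.*......
.......*...**.*.....
........*...**.*....
.........*...**.*...
position 4 holds .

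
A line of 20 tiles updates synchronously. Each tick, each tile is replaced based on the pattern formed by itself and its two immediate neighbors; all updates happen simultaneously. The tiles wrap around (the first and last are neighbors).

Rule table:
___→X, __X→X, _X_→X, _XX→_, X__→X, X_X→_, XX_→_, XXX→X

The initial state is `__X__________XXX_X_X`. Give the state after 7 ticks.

XXXXXXXXXXXXX_X__X_X
XXXXXXXXXXXX__XXXX__
_XXXXXXXXXX_XX_XX_XX
__XXXXXXXX__________
XX_XXXXXX_XXXXXXXXXX
X___XXXX___XXXXXXXXX
_XXX_XX_XXX_XXXXXXXX

_XXX_XX_XXX_XXXXXXXX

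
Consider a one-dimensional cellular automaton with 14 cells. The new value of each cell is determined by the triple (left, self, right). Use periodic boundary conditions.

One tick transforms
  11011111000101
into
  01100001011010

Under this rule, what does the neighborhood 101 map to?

At position 2 the neighborhood is 101; the next row has 1 there.

1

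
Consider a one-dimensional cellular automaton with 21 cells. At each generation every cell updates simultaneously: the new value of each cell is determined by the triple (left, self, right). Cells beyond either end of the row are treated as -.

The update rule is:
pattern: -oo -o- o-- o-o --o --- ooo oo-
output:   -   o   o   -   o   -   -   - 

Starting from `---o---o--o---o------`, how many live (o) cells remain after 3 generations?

6

--ooo-oooooo-ooo-----
-o--------------o----
ooo------------ooo---
count of o: 6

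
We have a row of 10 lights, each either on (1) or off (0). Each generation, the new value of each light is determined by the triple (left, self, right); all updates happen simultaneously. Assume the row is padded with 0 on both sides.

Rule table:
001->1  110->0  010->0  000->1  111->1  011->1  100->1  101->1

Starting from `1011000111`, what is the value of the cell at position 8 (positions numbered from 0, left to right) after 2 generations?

0110111110
1101111101
position 8 holds 0

0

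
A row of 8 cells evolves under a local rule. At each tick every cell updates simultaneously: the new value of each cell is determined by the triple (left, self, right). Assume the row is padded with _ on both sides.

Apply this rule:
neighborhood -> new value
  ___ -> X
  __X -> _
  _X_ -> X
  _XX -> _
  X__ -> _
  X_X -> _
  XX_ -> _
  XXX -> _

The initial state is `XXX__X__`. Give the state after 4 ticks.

XXXX_X_X

_____X_X
XXXX_X_X
_____X_X  (repeats tick 1; period 2)
tick 4: XXXX_X_X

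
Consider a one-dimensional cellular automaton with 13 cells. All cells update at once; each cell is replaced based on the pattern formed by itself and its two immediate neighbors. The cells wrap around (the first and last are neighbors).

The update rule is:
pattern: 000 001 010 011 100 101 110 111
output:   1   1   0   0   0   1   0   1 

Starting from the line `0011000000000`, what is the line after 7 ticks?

1100011111111
1001101111111
0010010111111
0100101011110
1001010101100
0010101010001
0101010100110

0101010100110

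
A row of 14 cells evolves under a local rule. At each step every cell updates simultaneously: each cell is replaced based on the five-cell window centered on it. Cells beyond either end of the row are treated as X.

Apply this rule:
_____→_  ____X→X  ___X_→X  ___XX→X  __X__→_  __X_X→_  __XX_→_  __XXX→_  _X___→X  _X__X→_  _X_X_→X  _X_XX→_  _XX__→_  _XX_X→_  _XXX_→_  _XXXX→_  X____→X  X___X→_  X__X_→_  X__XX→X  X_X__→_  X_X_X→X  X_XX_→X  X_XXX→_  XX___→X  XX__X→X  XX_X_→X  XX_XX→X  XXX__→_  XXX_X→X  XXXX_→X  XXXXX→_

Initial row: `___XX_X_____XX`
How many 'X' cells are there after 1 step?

X_X__X_XX_XX__
count of X: 7

7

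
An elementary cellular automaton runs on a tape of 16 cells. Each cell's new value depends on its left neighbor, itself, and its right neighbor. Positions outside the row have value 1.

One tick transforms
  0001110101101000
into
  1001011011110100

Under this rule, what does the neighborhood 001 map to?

0

At position 2 the neighborhood is 001; the next row has 0 there.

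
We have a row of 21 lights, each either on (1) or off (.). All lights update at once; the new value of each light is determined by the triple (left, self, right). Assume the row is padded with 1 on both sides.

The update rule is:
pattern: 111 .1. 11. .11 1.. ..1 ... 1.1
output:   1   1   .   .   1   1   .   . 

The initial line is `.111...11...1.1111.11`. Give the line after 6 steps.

1.1.1..1...11111.11..

step 1: ..1.1.1..1.11..11...1
step 2: 111.1.1111...11..1.1.
step 3: 11..1..11.1.1..111.1.
step 4: 1.11111...1.111.1..1.
step 5: ...111.1.11..1..1111.
step 6: 1.1.1..1...11111.11..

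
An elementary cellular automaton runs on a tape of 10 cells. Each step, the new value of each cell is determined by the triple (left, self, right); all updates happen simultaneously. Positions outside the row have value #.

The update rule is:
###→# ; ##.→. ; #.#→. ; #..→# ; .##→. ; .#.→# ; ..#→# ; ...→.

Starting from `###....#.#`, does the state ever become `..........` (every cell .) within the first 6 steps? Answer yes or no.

no

##.#..##..
#..###..##
.##.#.##.#
....#.....
#..###...#
.##.#.#.#.
step 6 is .##.#.#.#., still not uniform .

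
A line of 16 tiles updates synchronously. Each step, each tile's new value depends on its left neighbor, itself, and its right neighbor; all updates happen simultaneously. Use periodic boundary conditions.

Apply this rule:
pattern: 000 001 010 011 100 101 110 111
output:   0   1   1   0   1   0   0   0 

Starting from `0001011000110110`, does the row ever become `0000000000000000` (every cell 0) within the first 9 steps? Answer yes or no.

0011000101000001
1100101101100011
0011100000010100
0100010000110110
1110111001000001
0000000111100010
0000001000010111
1000011100110000
1100100011001001
step 9 is 1100100011001001, still not uniform 0

no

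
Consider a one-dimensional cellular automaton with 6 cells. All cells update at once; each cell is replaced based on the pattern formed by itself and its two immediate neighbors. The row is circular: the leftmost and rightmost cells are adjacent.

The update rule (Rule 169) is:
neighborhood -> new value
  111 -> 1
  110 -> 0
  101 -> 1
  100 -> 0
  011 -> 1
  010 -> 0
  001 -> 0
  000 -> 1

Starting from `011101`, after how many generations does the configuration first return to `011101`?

6

111010
110101
101011
010111
101110
011101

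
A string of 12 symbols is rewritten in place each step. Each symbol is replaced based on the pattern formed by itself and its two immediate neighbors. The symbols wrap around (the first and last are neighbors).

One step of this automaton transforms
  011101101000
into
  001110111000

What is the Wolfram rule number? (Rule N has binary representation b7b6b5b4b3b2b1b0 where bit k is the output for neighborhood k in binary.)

228

position 2: 111 → 1  (bit 7 = 1)
position 3: 110 → 1  (bit 6 = 1)
position 4: 101 → 1  (bit 5 = 1)
position 9: 100 → 0  (bit 4 = 0)
position 1: 011 → 0  (bit 3 = 0)
position 8: 010 → 1  (bit 2 = 1)
position 0: 001 → 0  (bit 1 = 0)
position 10: 000 → 0  (bit 0 = 0)
bits b7..b0 = 11100100 = 228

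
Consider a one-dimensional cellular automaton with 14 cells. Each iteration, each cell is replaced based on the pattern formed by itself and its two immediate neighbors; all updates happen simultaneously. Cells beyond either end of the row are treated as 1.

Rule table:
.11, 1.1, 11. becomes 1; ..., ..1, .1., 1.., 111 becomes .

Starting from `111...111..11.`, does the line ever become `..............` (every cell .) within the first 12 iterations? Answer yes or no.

..1...1.1..111
.......1...1..
..............
all cells are . at iteration 3

yes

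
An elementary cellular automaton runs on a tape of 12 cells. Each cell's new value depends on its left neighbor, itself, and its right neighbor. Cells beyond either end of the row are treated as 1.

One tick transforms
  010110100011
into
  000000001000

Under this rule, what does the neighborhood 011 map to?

0

At position 3 the neighborhood is 011; the next row has 0 there.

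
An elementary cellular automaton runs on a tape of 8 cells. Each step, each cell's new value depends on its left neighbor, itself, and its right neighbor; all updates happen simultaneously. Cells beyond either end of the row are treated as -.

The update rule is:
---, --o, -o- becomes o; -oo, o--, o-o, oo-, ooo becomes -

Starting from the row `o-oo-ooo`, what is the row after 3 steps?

o-------
o-oooooo
o-------

o-------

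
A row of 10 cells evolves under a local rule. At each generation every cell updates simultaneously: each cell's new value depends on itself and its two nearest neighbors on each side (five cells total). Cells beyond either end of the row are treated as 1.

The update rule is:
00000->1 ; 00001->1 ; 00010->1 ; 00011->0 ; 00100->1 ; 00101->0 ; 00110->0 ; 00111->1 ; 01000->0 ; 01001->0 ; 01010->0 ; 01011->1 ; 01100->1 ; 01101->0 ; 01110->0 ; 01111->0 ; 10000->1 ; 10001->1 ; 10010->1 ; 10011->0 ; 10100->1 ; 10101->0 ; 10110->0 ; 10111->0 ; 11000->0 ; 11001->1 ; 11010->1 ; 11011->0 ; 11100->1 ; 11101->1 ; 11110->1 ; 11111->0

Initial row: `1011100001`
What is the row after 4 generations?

1010000000

1000101101
1011010000
1000110110
1010000000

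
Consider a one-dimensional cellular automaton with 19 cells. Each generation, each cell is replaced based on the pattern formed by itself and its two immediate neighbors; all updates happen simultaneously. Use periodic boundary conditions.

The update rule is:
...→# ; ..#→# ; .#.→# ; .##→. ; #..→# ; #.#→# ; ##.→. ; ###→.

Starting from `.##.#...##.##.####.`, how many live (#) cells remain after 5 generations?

7

#..#####..#..#....#
.##.....##########.
#..#####..........#
.##.....##########.  (repeats generation 2; period 2)
generation 5: #..#####..........#
count of #: 7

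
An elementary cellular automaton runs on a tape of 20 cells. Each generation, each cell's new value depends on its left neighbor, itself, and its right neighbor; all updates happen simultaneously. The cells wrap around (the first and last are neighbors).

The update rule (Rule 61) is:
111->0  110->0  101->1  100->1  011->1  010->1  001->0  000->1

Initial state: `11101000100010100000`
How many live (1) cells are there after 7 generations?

10011110111011111110
11010001100110000001
00111101010101111101
10100011111111000011
01111010000000111010
01000111111110100111
11110100000001110100
count of 1: 9

9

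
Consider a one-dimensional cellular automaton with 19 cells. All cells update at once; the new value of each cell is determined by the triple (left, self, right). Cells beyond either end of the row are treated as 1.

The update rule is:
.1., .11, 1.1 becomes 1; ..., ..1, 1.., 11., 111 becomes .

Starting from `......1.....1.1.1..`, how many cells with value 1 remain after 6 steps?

......1.....11111..
......1.....1......
......1.....1......  (fixed point — unchanged through step 6)
count of 1: 2

2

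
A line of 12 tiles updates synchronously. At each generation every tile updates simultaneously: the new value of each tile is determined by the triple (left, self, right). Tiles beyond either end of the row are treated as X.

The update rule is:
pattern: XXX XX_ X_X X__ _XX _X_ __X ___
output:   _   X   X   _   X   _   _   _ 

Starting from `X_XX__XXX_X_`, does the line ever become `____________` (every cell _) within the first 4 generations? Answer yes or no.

XXXX__X_XX_X
___X___XXXXX
_______X____
____________
all cells are _ at generation 4

yes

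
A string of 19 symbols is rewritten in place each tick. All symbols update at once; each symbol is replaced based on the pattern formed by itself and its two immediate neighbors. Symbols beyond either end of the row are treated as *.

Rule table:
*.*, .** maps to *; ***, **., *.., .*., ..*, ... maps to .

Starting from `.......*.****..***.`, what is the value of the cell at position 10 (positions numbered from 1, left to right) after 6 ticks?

tick 1: ........**.....*..*
tick 2: ........*.........*
tick 3: ..................*
tick 4: ..................*  (fixed point — unchanged through tick 6)
position 10 holds .

.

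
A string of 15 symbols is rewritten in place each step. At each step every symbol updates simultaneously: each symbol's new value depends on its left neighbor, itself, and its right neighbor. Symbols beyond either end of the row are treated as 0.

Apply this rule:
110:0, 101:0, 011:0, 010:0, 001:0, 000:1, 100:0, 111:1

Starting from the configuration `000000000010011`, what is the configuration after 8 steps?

000000001110000

111111111000000
011111110011111
001111100001110
100111001100100
000010000000001
111000111111100
010010011111001
000000001110000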